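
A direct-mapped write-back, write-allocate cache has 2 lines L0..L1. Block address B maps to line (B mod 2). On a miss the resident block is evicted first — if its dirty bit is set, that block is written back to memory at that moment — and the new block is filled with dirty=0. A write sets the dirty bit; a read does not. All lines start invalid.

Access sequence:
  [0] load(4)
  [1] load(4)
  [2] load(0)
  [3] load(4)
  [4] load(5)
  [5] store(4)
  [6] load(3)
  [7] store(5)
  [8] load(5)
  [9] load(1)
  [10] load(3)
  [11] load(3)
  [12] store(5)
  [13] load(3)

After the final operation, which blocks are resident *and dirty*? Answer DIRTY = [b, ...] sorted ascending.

0: R B4 -> L0 miss  d=-]
1: R B4 -> L0 hit  d=-]
2: R B0 -> L0 miss  d=-]
3: R B4 -> L0 miss  d=-]
4: R B5 -> L1 miss  d=-]
5: W B4 -> L0 hit  d=D]
6: R B3 -> L1 miss  d=-]
7: W B5 -> L1 miss  d=D]
8: R B5 -> L1 hit  d=D]
9: R B1 -> L1 miss wb->B5  d=-]
10: R B3 -> L1 miss  d=-]
11: R B3 -> L1 hit  d=-]
12: W B5 -> L1 miss  d=D]
13: R B3 -> L1 miss wb->B5  d=-]

DIRTY = [4]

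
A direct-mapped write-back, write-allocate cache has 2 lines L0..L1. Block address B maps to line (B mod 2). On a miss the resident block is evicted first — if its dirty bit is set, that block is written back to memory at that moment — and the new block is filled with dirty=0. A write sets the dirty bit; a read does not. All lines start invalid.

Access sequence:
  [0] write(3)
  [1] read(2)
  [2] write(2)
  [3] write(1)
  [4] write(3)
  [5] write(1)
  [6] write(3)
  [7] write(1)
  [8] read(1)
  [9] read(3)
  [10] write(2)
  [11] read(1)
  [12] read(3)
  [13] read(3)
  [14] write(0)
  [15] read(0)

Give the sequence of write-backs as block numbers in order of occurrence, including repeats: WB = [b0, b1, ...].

0: W B3 → L1 miss [D]
1: R B2 → L0 miss [-]
2: W B2 → L0 hit [D]
3: W B1 → L1 miss wb→B3 [D]
4: W B3 → L1 miss wb→B1 [D]
5: W B1 → L1 miss wb→B3 [D]
6: W B3 → L1 miss wb→B1 [D]
7: W B1 → L1 miss wb→B3 [D]
8: R B1 → L1 hit [D]
9: R B3 → L1 miss wb→B1 [-]
10: W B2 → L0 hit [D]
11: R B1 → L1 miss [-]
12: R B3 → L1 miss [-]
13: R B3 → L1 hit [-]
14: W B0 → L0 miss wb→B2 [D]
15: R B0 → L0 hit [D]

WB = [3, 1, 3, 1, 3, 1, 2]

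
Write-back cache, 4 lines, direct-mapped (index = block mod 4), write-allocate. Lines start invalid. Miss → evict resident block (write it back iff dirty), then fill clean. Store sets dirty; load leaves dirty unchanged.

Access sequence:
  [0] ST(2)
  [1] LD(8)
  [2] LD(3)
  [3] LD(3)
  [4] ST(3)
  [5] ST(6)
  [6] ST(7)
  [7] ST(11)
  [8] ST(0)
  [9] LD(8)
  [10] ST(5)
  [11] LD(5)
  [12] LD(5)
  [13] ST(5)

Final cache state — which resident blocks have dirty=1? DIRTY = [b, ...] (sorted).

DIRTY = [5, 6, 11]

0: W B2 → L2 miss [D]
1: R B8 → L0 miss [-]
2: R B3 → L3 miss [-]
3: R B3 → L3 hit [-]
4: W B3 → L3 hit [D]
5: W B6 → L2 miss wb→B2 [D]
6: W B7 → L3 miss wb→B3 [D]
7: W B11 → L3 miss wb→B7 [D]
8: W B0 → L0 miss [D]
9: R B8 → L0 miss wb→B0 [-]
10: W B5 → L1 miss [D]
11: R B5 → L1 hit [D]
12: R B5 → L1 hit [D]
13: W B5 → L1 hit [D]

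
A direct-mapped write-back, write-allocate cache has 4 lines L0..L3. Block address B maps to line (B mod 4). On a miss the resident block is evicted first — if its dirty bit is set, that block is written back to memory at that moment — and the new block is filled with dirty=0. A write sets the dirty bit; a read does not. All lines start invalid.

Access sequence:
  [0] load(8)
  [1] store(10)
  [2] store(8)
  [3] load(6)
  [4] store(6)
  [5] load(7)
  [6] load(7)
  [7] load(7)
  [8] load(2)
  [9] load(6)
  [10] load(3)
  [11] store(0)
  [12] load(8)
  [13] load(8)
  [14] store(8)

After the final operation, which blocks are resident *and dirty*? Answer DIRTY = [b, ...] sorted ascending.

  0 | R B8 → L0 miss [-]
  1 | W B10 → L2 miss [D]
  2 | W B8 → L0 hit [D]
  3 | R B6 → L2 miss wb→B10 [-]
  4 | W B6 → L2 hit [D]
  5 | R B7 → L3 miss [-]
  6 | R B7 → L3 hit [-]
  7 | R B7 → L3 hit [-]
  8 | R B2 → L2 miss wb→B6 [-]
  9 | R B6 → L2 miss [-]
  10 | R B3 → L3 miss [-]
  11 | W B0 → L0 miss wb→B8 [D]
  12 | R B8 → L0 miss wb→B0 [-]
  13 | R B8 → L0 hit [-]
  14 | W B8 → L0 hit [D]

DIRTY = [8]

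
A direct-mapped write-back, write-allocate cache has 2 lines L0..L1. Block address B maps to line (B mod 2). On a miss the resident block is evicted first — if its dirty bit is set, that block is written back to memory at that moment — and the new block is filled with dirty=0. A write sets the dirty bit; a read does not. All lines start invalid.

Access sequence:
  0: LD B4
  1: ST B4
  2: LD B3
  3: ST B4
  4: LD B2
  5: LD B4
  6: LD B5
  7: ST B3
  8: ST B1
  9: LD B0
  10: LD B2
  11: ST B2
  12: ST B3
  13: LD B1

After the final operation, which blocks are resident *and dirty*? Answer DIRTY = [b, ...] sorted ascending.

0: R B4 → L0 miss [-]
1: W B4 → L0 hit [D]
2: R B3 → L1 miss [-]
3: W B4 → L0 hit [D]
4: R B2 → L0 miss wb→B4 [-]
5: R B4 → L0 miss [-]
6: R B5 → L1 miss [-]
7: W B3 → L1 miss [D]
8: W B1 → L1 miss wb→B3 [D]
9: R B0 → L0 miss [-]
10: R B2 → L0 miss [-]
11: W B2 → L0 hit [D]
12: W B3 → L1 miss wb→B1 [D]
13: R B1 → L1 miss wb→B3 [-]

DIRTY = [2]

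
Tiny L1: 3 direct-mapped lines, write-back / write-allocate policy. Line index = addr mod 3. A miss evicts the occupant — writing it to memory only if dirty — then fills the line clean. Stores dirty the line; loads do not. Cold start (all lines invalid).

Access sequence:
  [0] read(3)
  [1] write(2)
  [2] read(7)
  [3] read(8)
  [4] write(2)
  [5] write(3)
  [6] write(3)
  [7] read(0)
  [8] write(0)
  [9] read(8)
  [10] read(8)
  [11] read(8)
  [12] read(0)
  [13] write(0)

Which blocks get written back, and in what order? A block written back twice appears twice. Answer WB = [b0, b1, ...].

  0 | R B3 → L0 miss [-]
  1 | W B2 → L2 miss [D]
  2 | R B7 → L1 miss [-]
  3 | R B8 → L2 miss wb→B2 [-]
  4 | W B2 → L2 miss [D]
  5 | W B3 → L0 hit [D]
  6 | W B3 → L0 hit [D]
  7 | R B0 → L0 miss wb→B3 [-]
  8 | W B0 → L0 hit [D]
  9 | R B8 → L2 miss wb→B2 [-]
  10 | R B8 → L2 hit [-]
  11 | R B8 → L2 hit [-]
  12 | R B0 → L0 hit [D]
  13 | W B0 → L0 hit [D]

WB = [2, 3, 2]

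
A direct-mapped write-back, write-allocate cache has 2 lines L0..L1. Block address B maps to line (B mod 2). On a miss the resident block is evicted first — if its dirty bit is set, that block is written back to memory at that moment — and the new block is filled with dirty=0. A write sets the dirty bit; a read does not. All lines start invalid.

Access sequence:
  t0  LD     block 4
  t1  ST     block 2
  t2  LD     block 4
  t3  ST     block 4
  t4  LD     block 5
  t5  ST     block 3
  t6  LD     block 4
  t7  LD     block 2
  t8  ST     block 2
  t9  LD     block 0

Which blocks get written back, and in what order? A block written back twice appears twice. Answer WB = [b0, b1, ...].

WB = [2, 4, 2]

0: R B4 -> L0 miss  d=-]
1: W B2 -> L0 miss  d=D]
2: R B4 -> L0 miss wb->B2  d=-]
3: W B4 -> L0 hit  d=D]
4: R B5 -> L1 miss  d=-]
5: W B3 -> L1 miss  d=D]
6: R B4 -> L0 hit  d=D]
7: R B2 -> L0 miss wb->B4  d=-]
8: W B2 -> L0 hit  d=D]
9: R B0 -> L0 miss wb->B2  d=-]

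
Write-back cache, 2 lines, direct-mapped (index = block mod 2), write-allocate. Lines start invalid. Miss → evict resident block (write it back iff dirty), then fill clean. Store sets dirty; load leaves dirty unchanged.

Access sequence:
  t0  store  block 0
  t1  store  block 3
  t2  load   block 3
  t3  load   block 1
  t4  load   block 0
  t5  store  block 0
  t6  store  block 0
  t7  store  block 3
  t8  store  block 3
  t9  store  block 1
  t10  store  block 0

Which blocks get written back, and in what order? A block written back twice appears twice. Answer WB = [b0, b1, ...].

0: W B0 → L0 miss [D]
1: W B3 → L1 miss [D]
2: R B3 → L1 hit [D]
3: R B1 → L1 miss wb→B3 [-]
4: R B0 → L0 hit [D]
5: W B0 → L0 hit [D]
6: W B0 → L0 hit [D]
7: W B3 → L1 miss [D]
8: W B3 → L1 hit [D]
9: W B1 → L1 miss wb→B3 [D]
10: W B0 → L0 hit [D]

WB = [3, 3]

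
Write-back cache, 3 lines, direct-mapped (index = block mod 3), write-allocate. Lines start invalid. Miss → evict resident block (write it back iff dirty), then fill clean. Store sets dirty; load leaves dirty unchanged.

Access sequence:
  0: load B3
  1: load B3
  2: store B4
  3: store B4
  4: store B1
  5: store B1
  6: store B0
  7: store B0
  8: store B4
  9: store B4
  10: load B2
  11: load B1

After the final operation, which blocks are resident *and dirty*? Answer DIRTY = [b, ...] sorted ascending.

  0 | R B3 → L0 miss [-]
  1 | R B3 → L0 hit [-]
  2 | W B4 → L1 miss [D]
  3 | W B4 → L1 hit [D]
  4 | W B1 → L1 miss wb→B4 [D]
  5 | W B1 → L1 hit [D]
  6 | W B0 → L0 miss [D]
  7 | W B0 → L0 hit [D]
  8 | W B4 → L1 miss wb→B1 [D]
  9 | W B4 → L1 hit [D]
  10 | R B2 → L2 miss [-]
  11 | R B1 → L1 miss wb→B4 [-]

DIRTY = [0]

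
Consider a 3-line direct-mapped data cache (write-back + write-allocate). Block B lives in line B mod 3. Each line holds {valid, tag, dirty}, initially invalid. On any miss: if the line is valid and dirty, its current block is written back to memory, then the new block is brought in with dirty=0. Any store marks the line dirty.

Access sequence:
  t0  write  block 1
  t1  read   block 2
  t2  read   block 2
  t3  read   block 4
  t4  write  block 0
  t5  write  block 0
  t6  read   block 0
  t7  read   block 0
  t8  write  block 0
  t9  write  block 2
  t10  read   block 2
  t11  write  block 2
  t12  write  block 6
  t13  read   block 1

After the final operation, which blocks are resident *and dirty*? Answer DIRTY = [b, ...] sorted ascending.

  0 | W B1 → L1 miss [D]
  1 | R B2 → L2 miss [-]
  2 | R B2 → L2 hit [-]
  3 | R B4 → L1 miss wb→B1 [-]
  4 | W B0 → L0 miss [D]
  5 | W B0 → L0 hit [D]
  6 | R B0 → L0 hit [D]
  7 | R B0 → L0 hit [D]
  8 | W B0 → L0 hit [D]
  9 | W B2 → L2 hit [D]
  10 | R B2 → L2 hit [D]
  11 | W B2 → L2 hit [D]
  12 | W B6 → L0 miss wb→B0 [D]
  13 | R B1 → L1 miss [-]

DIRTY = [2, 6]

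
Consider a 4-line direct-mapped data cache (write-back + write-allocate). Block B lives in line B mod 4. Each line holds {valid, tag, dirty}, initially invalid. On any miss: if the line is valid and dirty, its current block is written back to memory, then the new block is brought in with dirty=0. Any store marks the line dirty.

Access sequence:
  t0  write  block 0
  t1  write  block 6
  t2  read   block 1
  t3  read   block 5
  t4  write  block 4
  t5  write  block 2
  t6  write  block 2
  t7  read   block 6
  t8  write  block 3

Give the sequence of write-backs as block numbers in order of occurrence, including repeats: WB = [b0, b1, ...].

WB = [0, 6, 2]

  0 | W B0 → L0 miss [D]
  1 | W B6 → L2 miss [D]
  2 | R B1 → L1 miss [-]
  3 | R B5 → L1 miss [-]
  4 | W B4 → L0 miss wb→B0 [D]
  5 | W B2 → L2 miss wb→B6 [D]
  6 | W B2 → L2 hit [D]
  7 | R B6 → L2 miss wb→B2 [-]
  8 | W B3 → L3 miss [D]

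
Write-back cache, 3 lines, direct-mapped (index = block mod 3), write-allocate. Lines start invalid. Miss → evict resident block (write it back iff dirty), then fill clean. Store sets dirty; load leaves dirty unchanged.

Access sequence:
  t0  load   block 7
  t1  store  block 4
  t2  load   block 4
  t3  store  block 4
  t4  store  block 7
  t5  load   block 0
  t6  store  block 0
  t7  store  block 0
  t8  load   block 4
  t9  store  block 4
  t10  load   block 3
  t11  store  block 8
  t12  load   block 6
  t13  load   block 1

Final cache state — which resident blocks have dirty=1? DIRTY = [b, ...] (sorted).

0: R B7 -> L1 miss  d=-]
1: W B4 -> L1 miss  d=D]
2: R B4 -> L1 hit  d=D]
3: W B4 -> L1 hit  d=D]
4: W B7 -> L1 miss wb->B4  d=D]
5: R B0 -> L0 miss  d=-]
6: W B0 -> L0 hit  d=D]
7: W B0 -> L0 hit  d=D]
8: R B4 -> L1 miss wb->B7  d=-]
9: W B4 -> L1 hit  d=D]
10: R B3 -> L0 miss wb->B0  d=-]
11: W B8 -> L2 miss  d=D]
12: R B6 -> L0 miss  d=-]
13: R B1 -> L1 miss wb->B4  d=-]

DIRTY = [8]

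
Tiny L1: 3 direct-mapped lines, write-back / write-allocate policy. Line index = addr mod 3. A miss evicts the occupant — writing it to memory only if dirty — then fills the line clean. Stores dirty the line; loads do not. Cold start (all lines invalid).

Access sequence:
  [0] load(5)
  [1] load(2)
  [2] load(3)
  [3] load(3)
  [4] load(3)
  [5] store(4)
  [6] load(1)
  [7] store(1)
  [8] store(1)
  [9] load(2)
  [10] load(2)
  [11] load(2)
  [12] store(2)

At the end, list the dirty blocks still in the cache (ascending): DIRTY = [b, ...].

DIRTY = [1, 2]

0: R B5 -> L2 miss  d=-]
1: R B2 -> L2 miss  d=-]
2: R B3 -> L0 miss  d=-]
3: R B3 -> L0 hit  d=-]
4: R B3 -> L0 hit  d=-]
5: W B4 -> L1 miss  d=D]
6: R B1 -> L1 miss wb->B4  d=-]
7: W B1 -> L1 hit  d=D]
8: W B1 -> L1 hit  d=D]
9: R B2 -> L2 hit  d=-]
10: R B2 -> L2 hit  d=-]
11: R B2 -> L2 hit  d=-]
12: W B2 -> L2 hit  d=D]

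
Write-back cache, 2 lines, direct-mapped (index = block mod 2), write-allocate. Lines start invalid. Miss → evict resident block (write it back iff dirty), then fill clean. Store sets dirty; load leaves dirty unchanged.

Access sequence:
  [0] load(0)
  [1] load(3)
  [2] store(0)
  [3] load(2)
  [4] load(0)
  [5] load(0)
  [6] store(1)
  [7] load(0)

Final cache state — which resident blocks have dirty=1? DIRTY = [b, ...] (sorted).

DIRTY = [1]

  0 | R B0 → L0 miss [-]
  1 | R B3 → L1 miss [-]
  2 | W B0 → L0 hit [D]
  3 | R B2 → L0 miss wb→B0 [-]
  4 | R B0 → L0 miss [-]
  5 | R B0 → L0 hit [-]
  6 | W B1 → L1 miss [D]
  7 | R B0 → L0 hit [-]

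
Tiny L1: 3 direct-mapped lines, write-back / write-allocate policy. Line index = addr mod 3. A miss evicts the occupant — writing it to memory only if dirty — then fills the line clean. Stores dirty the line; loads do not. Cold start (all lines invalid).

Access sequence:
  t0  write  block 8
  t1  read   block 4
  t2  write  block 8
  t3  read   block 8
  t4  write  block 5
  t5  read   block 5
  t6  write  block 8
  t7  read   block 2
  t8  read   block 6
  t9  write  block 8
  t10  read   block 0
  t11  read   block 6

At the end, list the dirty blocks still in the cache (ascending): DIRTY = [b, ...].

DIRTY = [8]

  0 | W B8 → L2 miss [D]
  1 | R B4 → L1 miss [-]
  2 | W B8 → L2 hit [D]
  3 | R B8 → L2 hit [D]
  4 | W B5 → L2 miss wb→B8 [D]
  5 | R B5 → L2 hit [D]
  6 | W B8 → L2 miss wb→B5 [D]
  7 | R B2 → L2 miss wb→B8 [-]
  8 | R B6 → L0 miss [-]
  9 | W B8 → L2 miss [D]
  10 | R B0 → L0 miss [-]
  11 | R B6 → L0 miss [-]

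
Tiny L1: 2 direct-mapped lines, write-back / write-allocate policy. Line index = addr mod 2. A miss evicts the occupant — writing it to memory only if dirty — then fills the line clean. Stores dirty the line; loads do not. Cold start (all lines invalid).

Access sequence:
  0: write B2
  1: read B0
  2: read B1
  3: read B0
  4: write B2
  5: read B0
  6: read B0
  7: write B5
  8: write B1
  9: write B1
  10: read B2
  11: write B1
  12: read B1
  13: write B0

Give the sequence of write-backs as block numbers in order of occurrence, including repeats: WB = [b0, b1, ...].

WB = [2, 2, 5]

  0 | W B2 → L0 miss [D]
  1 | R B0 → L0 miss wb→B2 [-]
  2 | R B1 → L1 miss [-]
  3 | R B0 → L0 hit [-]
  4 | W B2 → L0 miss [D]
  5 | R B0 → L0 miss wb→B2 [-]
  6 | R B0 → L0 hit [-]
  7 | W B5 → L1 miss [D]
  8 | W B1 → L1 miss wb→B5 [D]
  9 | W B1 → L1 hit [D]
  10 | R B2 → L0 miss [-]
  11 | W B1 → L1 hit [D]
  12 | R B1 → L1 hit [D]
  13 | W B0 → L0 miss [D]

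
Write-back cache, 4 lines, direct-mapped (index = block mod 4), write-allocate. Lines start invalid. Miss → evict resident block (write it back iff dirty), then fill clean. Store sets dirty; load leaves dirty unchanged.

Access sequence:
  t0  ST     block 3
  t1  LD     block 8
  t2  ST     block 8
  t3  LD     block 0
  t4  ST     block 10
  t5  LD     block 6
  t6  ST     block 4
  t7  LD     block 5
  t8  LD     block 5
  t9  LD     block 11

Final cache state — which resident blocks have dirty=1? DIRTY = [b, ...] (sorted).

0: W B3 → L3 miss [D]
1: R B8 → L0 miss [-]
2: W B8 → L0 hit [D]
3: R B0 → L0 miss wb→B8 [-]
4: W B10 → L2 miss [D]
5: R B6 → L2 miss wb→B10 [-]
6: W B4 → L0 miss [D]
7: R B5 → L1 miss [-]
8: R B5 → L1 hit [-]
9: R B11 → L3 miss wb→B3 [-]

DIRTY = [4]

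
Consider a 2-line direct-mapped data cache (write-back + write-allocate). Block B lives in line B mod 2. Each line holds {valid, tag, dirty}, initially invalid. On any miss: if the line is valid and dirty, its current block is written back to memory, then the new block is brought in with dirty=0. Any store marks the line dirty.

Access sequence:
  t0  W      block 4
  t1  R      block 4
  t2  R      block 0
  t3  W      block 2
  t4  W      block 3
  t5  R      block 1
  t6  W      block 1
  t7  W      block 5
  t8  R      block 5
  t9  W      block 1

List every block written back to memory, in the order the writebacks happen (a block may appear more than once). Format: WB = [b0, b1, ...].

0: W B4 -> L0 miss  d=D]
1: R B4 -> L0 hit  d=D]
2: R B0 -> L0 miss wb->B4  d=-]
3: W B2 -> L0 miss  d=D]
4: W B3 -> L1 miss  d=D]
5: R B1 -> L1 miss wb->B3  d=-]
6: W B1 -> L1 hit  d=D]
7: W B5 -> L1 miss wb->B1  d=D]
8: R B5 -> L1 hit  d=D]
9: W B1 -> L1 miss wb->B5  d=D]

WB = [4, 3, 1, 5]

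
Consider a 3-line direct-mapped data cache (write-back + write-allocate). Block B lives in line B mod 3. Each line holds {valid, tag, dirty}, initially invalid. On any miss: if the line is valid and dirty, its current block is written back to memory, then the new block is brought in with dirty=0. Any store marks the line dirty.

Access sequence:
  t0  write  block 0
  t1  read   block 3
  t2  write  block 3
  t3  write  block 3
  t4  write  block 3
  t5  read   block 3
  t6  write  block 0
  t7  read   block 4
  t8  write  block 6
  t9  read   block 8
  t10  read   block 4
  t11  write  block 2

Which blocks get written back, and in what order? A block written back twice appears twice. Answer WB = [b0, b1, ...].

WB = [0, 3, 0]

0: W B0 -> L0 miss  d=D]
1: R B3 -> L0 miss wb->B0  d=-]
2: W B3 -> L0 hit  d=D]
3: W B3 -> L0 hit  d=D]
4: W B3 -> L0 hit  d=D]
5: R B3 -> L0 hit  d=D]
6: W B0 -> L0 miss wb->B3  d=D]
7: R B4 -> L1 miss  d=-]
8: W B6 -> L0 miss wb->B0  d=D]
9: R B8 -> L2 miss  d=-]
10: R B4 -> L1 hit  d=-]
11: W B2 -> L2 miss  d=D]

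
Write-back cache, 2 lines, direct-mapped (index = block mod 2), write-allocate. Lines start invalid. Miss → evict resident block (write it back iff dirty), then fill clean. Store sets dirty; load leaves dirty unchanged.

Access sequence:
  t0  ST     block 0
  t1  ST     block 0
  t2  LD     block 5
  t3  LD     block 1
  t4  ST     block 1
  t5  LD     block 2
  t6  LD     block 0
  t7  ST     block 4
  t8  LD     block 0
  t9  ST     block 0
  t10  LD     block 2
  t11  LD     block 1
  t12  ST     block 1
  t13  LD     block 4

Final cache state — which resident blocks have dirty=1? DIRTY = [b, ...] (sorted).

  0 | W B0 → L0 miss [D]
  1 | W B0 → L0 hit [D]
  2 | R B5 → L1 miss [-]
  3 | R B1 → L1 miss [-]
  4 | W B1 → L1 hit [D]
  5 | R B2 → L0 miss wb→B0 [-]
  6 | R B0 → L0 miss [-]
  7 | W B4 → L0 miss [D]
  8 | R B0 → L0 miss wb→B4 [-]
  9 | W B0 → L0 hit [D]
  10 | R B2 → L0 miss wb→B0 [-]
  11 | R B1 → L1 hit [D]
  12 | W B1 → L1 hit [D]
  13 | R B4 → L0 miss [-]

DIRTY = [1]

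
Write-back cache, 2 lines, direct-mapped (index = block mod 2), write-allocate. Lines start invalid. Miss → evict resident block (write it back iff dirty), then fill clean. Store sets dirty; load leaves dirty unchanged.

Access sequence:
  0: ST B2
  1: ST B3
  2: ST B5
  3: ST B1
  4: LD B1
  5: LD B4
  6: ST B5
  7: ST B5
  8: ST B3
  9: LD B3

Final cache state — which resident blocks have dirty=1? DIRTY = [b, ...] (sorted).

  0 | W B2 → L0 miss [D]
  1 | W B3 → L1 miss [D]
  2 | W B5 → L1 miss wb→B3 [D]
  3 | W B1 → L1 miss wb→B5 [D]
  4 | R B1 → L1 hit [D]
  5 | R B4 → L0 miss wb→B2 [-]
  6 | W B5 → L1 miss wb→B1 [D]
  7 | W B5 → L1 hit [D]
  8 | W B3 → L1 miss wb→B5 [D]
  9 | R B3 → L1 hit [D]

DIRTY = [3]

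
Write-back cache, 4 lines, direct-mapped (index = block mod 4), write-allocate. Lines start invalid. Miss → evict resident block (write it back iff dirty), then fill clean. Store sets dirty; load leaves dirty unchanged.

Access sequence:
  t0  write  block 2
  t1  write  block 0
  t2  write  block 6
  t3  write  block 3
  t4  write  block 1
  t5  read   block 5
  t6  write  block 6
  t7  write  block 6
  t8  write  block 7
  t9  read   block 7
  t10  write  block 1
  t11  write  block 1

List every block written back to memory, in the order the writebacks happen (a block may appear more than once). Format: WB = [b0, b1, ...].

  0 | W B2 → L2 miss [D]
  1 | W B0 → L0 miss [D]
  2 | W B6 → L2 miss wb→B2 [D]
  3 | W B3 → L3 miss [D]
  4 | W B1 → L1 miss [D]
  5 | R B5 → L1 miss wb→B1 [-]
  6 | W B6 → L2 hit [D]
  7 | W B6 → L2 hit [D]
  8 | W B7 → L3 miss wb→B3 [D]
  9 | R B7 → L3 hit [D]
  10 | W B1 → L1 miss [D]
  11 | W B1 → L1 hit [D]

WB = [2, 1, 3]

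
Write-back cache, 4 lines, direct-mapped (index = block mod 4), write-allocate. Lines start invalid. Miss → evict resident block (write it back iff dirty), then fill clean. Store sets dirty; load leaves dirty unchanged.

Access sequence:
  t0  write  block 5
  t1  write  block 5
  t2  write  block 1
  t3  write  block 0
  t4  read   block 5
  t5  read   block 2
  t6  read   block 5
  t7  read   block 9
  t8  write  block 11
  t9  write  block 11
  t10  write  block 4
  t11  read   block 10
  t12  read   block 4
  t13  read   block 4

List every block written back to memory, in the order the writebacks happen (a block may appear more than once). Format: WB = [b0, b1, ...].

WB = [5, 1, 0]

0: W B5 → L1 miss [D]
1: W B5 → L1 hit [D]
2: W B1 → L1 miss wb→B5 [D]
3: W B0 → L0 miss [D]
4: R B5 → L1 miss wb→B1 [-]
5: R B2 → L2 miss [-]
6: R B5 → L1 hit [-]
7: R B9 → L1 miss [-]
8: W B11 → L3 miss [D]
9: W B11 → L3 hit [D]
10: W B4 → L0 miss wb→B0 [D]
11: R B10 → L2 miss [-]
12: R B4 → L0 hit [D]
13: R B4 → L0 hit [D]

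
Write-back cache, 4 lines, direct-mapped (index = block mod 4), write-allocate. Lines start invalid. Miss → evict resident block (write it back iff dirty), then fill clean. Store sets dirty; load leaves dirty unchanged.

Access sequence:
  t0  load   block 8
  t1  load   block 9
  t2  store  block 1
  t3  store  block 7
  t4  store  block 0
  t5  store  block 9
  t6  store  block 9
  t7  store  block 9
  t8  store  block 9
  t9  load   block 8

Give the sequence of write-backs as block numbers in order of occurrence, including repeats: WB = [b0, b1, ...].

  0 | R B8 → L0 miss [-]
  1 | R B9 → L1 miss [-]
  2 | W B1 → L1 miss [D]
  3 | W B7 → L3 miss [D]
  4 | W B0 → L0 miss [D]
  5 | W B9 → L1 miss wb→B1 [D]
  6 | W B9 → L1 hit [D]
  7 | W B9 → L1 hit [D]
  8 | W B9 → L1 hit [D]
  9 | R B8 → L0 miss wb→B0 [-]

WB = [1, 0]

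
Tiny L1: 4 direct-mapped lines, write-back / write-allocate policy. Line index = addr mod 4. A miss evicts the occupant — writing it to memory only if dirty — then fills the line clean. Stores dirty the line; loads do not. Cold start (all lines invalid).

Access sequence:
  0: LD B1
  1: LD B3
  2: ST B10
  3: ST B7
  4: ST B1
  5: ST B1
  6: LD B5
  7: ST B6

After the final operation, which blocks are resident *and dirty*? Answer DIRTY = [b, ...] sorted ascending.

0: R B1 → L1 miss [-]
1: R B3 → L3 miss [-]
2: W B10 → L2 miss [D]
3: W B7 → L3 miss [D]
4: W B1 → L1 hit [D]
5: W B1 → L1 hit [D]
6: R B5 → L1 miss wb→B1 [-]
7: W B6 → L2 miss wb→B10 [D]

DIRTY = [6, 7]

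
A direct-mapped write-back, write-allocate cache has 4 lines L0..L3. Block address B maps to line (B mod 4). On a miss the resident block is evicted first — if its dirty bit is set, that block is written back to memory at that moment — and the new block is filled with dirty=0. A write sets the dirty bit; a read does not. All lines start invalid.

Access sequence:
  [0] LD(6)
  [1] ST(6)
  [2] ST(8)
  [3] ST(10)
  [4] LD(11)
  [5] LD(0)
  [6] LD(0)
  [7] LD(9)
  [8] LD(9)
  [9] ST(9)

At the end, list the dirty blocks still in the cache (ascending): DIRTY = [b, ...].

0: R B6 -> L2 miss  d=-]
1: W B6 -> L2 hit  d=D]
2: W B8 -> L0 miss  d=D]
3: W B10 -> L2 miss wb->B6  d=D]
4: R B11 -> L3 miss  d=-]
5: R B0 -> L0 miss wb->B8  d=-]
6: R B0 -> L0 hit  d=-]
7: R B9 -> L1 miss  d=-]
8: R B9 -> L1 hit  d=-]
9: W B9 -> L1 hit  d=D]

DIRTY = [9, 10]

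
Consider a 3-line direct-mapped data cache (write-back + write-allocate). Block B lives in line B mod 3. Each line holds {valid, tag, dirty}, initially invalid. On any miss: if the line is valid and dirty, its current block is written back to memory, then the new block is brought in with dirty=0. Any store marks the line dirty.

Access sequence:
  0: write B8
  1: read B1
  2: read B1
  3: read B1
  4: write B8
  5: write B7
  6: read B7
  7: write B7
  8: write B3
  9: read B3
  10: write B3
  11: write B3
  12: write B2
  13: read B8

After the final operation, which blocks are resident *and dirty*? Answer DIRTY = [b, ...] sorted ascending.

0: W B8 → L2 miss [D]
1: R B1 → L1 miss [-]
2: R B1 → L1 hit [-]
3: R B1 → L1 hit [-]
4: W B8 → L2 hit [D]
5: W B7 → L1 miss [D]
6: R B7 → L1 hit [D]
7: W B7 → L1 hit [D]
8: W B3 → L0 miss [D]
9: R B3 → L0 hit [D]
10: W B3 → L0 hit [D]
11: W B3 → L0 hit [D]
12: W B2 → L2 miss wb→B8 [D]
13: R B8 → L2 miss wb→B2 [-]

DIRTY = [3, 7]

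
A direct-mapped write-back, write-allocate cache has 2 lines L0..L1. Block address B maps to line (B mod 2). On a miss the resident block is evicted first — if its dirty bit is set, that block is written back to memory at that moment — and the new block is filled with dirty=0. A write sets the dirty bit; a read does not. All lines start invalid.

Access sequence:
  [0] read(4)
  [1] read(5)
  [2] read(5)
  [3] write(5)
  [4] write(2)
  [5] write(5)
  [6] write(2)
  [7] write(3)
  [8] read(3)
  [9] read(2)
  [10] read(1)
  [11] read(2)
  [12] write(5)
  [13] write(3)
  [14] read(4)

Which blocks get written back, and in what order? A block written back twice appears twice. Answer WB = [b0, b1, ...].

WB = [5, 3, 5, 2]

0: R B4 → L0 miss [-]
1: R B5 → L1 miss [-]
2: R B5 → L1 hit [-]
3: W B5 → L1 hit [D]
4: W B2 → L0 miss [D]
5: W B5 → L1 hit [D]
6: W B2 → L0 hit [D]
7: W B3 → L1 miss wb→B5 [D]
8: R B3 → L1 hit [D]
9: R B2 → L0 hit [D]
10: R B1 → L1 miss wb→B3 [-]
11: R B2 → L0 hit [D]
12: W B5 → L1 miss [D]
13: W B3 → L1 miss wb→B5 [D]
14: R B4 → L0 miss wb→B2 [-]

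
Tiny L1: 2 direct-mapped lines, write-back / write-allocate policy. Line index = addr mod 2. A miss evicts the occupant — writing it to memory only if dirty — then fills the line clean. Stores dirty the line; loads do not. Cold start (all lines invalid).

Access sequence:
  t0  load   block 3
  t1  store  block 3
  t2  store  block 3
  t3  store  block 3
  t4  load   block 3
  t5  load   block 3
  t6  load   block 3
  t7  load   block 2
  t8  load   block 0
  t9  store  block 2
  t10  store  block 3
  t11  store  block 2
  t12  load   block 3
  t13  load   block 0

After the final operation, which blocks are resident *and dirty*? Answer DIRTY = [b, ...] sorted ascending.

DIRTY = [3]

0: R B3 → L1 miss [-]
1: W B3 → L1 hit [D]
2: W B3 → L1 hit [D]
3: W B3 → L1 hit [D]
4: R B3 → L1 hit [D]
5: R B3 → L1 hit [D]
6: R B3 → L1 hit [D]
7: R B2 → L0 miss [-]
8: R B0 → L0 miss [-]
9: W B2 → L0 miss [D]
10: W B3 → L1 hit [D]
11: W B2 → L0 hit [D]
12: R B3 → L1 hit [D]
13: R B0 → L0 miss wb→B2 [-]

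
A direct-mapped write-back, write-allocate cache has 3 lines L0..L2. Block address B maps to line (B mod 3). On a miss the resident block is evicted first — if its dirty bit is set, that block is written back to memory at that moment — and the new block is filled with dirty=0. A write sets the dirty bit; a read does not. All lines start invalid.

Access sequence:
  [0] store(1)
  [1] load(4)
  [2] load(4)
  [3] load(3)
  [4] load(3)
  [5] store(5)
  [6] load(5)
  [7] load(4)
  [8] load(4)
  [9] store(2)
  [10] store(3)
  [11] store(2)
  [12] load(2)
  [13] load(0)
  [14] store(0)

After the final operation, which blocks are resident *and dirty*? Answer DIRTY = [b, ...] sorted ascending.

DIRTY = [0, 2]

  0 | W B1 → L1 miss [D]
  1 | R B4 → L1 miss wb→B1 [-]
  2 | R B4 → L1 hit [-]
  3 | R B3 → L0 miss [-]
  4 | R B3 → L0 hit [-]
  5 | W B5 → L2 miss [D]
  6 | R B5 → L2 hit [D]
  7 | R B4 → L1 hit [-]
  8 | R B4 → L1 hit [-]
  9 | W B2 → L2 miss wb→B5 [D]
  10 | W B3 → L0 hit [D]
  11 | W B2 → L2 hit [D]
  12 | R B2 → L2 hit [D]
  13 | R B0 → L0 miss wb→B3 [-]
  14 | W B0 → L0 hit [D]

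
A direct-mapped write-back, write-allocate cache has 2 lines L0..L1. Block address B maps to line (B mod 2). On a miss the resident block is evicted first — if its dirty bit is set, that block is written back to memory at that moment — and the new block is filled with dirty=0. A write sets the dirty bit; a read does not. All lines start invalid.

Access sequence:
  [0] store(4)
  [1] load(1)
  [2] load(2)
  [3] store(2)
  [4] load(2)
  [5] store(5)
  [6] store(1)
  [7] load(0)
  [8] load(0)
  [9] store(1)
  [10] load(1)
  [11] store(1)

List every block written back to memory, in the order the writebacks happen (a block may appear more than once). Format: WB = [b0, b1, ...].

0: W B4 -> L0 miss  d=D]
1: R B1 -> L1 miss  d=-]
2: R B2 -> L0 miss wb->B4  d=-]
3: W B2 -> L0 hit  d=D]
4: R B2 -> L0 hit  d=D]
5: W B5 -> L1 miss  d=D]
6: W B1 -> L1 miss wb->B5  d=D]
7: R B0 -> L0 miss wb->B2  d=-]
8: R B0 -> L0 hit  d=-]
9: W B1 -> L1 hit  d=D]
10: R B1 -> L1 hit  d=D]
11: W B1 -> L1 hit  d=D]

WB = [4, 5, 2]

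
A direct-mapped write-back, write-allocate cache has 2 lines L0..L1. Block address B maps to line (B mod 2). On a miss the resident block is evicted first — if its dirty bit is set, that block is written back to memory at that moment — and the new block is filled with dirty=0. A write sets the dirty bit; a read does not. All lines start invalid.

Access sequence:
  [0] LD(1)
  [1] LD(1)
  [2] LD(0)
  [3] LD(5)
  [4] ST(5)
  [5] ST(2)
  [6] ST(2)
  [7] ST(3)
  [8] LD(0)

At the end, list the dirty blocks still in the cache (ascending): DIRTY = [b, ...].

DIRTY = [3]

0: R B1 → L1 miss [-]
1: R B1 → L1 hit [-]
2: R B0 → L0 miss [-]
3: R B5 → L1 miss [-]
4: W B5 → L1 hit [D]
5: W B2 → L0 miss [D]
6: W B2 → L0 hit [D]
7: W B3 → L1 miss wb→B5 [D]
8: R B0 → L0 miss wb→B2 [-]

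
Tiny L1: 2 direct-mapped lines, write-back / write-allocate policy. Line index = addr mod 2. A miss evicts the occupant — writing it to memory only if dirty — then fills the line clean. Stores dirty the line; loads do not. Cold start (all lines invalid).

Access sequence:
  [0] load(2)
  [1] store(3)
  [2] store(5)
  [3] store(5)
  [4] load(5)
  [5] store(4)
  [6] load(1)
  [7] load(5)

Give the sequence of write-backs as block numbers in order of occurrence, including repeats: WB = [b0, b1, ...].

WB = [3, 5]

0: R B2 -> L0 miss  d=-]
1: W B3 -> L1 miss  d=D]
2: W B5 -> L1 miss wb->B3  d=D]
3: W B5 -> L1 hit  d=D]
4: R B5 -> L1 hit  d=D]
5: W B4 -> L0 miss  d=D]
6: R B1 -> L1 miss wb->B5  d=-]
7: R B5 -> L1 miss  d=-]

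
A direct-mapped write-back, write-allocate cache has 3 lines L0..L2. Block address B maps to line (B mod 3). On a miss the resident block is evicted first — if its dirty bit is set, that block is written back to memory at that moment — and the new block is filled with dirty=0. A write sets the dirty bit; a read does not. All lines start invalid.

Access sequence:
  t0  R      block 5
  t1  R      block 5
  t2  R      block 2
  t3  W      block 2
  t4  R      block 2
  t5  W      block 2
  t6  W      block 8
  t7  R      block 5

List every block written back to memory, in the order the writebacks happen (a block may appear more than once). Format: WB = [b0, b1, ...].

WB = [2, 8]

0: R B5 -> L2 miss  d=-]
1: R B5 -> L2 hit  d=-]
2: R B2 -> L2 miss  d=-]
3: W B2 -> L2 hit  d=D]
4: R B2 -> L2 hit  d=D]
5: W B2 -> L2 hit  d=D]
6: W B8 -> L2 miss wb->B2  d=D]
7: R B5 -> L2 miss wb->B8  d=-]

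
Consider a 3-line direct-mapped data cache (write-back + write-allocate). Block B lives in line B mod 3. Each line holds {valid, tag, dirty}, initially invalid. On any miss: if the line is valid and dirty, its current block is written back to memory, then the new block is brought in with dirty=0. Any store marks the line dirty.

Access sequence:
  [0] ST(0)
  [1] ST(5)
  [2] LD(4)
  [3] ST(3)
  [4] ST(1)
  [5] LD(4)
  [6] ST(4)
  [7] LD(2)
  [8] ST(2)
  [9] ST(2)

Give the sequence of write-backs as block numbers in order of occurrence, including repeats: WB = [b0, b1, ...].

0: W B0 → L0 miss [D]
1: W B5 → L2 miss [D]
2: R B4 → L1 miss [-]
3: W B3 → L0 miss wb→B0 [D]
4: W B1 → L1 miss [D]
5: R B4 → L1 miss wb→B1 [-]
6: W B4 → L1 hit [D]
7: R B2 → L2 miss wb→B5 [-]
8: W B2 → L2 hit [D]
9: W B2 → L2 hit [D]

WB = [0, 1, 5]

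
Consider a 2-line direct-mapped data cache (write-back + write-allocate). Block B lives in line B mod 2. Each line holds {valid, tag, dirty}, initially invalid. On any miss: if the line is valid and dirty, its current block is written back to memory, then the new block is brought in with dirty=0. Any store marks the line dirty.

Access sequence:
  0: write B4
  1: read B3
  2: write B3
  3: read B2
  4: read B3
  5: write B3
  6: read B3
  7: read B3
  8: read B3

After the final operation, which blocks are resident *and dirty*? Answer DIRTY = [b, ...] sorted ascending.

DIRTY = [3]

0: W B4 → L0 miss [D]
1: R B3 → L1 miss [-]
2: W B3 → L1 hit [D]
3: R B2 → L0 miss wb→B4 [-]
4: R B3 → L1 hit [D]
5: W B3 → L1 hit [D]
6: R B3 → L1 hit [D]
7: R B3 → L1 hit [D]
8: R B3 → L1 hit [D]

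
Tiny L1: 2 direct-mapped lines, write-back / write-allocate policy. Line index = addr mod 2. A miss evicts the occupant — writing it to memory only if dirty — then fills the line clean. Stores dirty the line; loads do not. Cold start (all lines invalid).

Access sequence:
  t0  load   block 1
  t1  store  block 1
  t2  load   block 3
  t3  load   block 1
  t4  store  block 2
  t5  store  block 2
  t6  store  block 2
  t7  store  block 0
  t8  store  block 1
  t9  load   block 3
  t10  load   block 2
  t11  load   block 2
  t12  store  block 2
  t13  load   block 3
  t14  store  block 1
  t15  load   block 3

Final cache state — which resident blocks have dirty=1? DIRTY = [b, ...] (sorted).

DIRTY = [2]

0: R B1 -> L1 miss  d=-]
1: W B1 -> L1 hit  d=D]
2: R B3 -> L1 miss wb->B1  d=-]
3: R B1 -> L1 miss  d=-]
4: W B2 -> L0 miss  d=D]
5: W B2 -> L0 hit  d=D]
6: W B2 -> L0 hit  d=D]
7: W B0 -> L0 miss wb->B2  d=D]
8: W B1 -> L1 hit  d=D]
9: R B3 -> L1 miss wb->B1  d=-]
10: R B2 -> L0 miss wb->B0  d=-]
11: R B2 -> L0 hit  d=-]
12: W B2 -> L0 hit  d=D]
13: R B3 -> L1 hit  d=-]
14: W B1 -> L1 miss  d=D]
15: R B3 -> L1 miss wb->B1  d=-]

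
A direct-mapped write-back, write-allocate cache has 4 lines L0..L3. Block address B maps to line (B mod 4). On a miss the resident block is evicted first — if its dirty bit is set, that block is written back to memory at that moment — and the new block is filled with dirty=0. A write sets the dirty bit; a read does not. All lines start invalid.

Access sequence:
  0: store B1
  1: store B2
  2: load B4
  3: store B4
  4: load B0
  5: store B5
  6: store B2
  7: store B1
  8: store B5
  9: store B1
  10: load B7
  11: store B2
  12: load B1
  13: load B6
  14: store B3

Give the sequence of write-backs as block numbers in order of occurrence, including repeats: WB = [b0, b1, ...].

WB = [4, 1, 5, 1, 5, 2]

  0 | W B1 → L1 miss [D]
  1 | W B2 → L2 miss [D]
  2 | R B4 → L0 miss [-]
  3 | W B4 → L0 hit [D]
  4 | R B0 → L0 miss wb→B4 [-]
  5 | W B5 → L1 miss wb→B1 [D]
  6 | W B2 → L2 hit [D]
  7 | W B1 → L1 miss wb→B5 [D]
  8 | W B5 → L1 miss wb→B1 [D]
  9 | W B1 → L1 miss wb→B5 [D]
  10 | R B7 → L3 miss [-]
  11 | W B2 → L2 hit [D]
  12 | R B1 → L1 hit [D]
  13 | R B6 → L2 miss wb→B2 [-]
  14 | W B3 → L3 miss [D]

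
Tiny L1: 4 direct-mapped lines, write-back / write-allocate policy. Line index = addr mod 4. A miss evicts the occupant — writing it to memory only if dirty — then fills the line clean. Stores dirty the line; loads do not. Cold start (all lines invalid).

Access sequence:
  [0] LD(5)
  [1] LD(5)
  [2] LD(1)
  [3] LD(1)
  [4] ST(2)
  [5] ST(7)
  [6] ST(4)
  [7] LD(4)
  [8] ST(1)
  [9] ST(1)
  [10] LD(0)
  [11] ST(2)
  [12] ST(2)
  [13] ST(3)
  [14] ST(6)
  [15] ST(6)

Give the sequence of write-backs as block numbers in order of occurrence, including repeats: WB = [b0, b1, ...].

0: R B5 -> L1 miss  d=-]
1: R B5 -> L1 hit  d=-]
2: R B1 -> L1 miss  d=-]
3: R B1 -> L1 hit  d=-]
4: W B2 -> L2 miss  d=D]
5: W B7 -> L3 miss  d=D]
6: W B4 -> L0 miss  d=D]
7: R B4 -> L0 hit  d=D]
8: W B1 -> L1 hit  d=D]
9: W B1 -> L1 hit  d=D]
10: R B0 -> L0 miss wb->B4  d=-]
11: W B2 -> L2 hit  d=D]
12: W B2 -> L2 hit  d=D]
13: W B3 -> L3 miss wb->B7  d=D]
14: W B6 -> L2 miss wb->B2  d=D]
15: W B6 -> L2 hit  d=D]

WB = [4, 7, 2]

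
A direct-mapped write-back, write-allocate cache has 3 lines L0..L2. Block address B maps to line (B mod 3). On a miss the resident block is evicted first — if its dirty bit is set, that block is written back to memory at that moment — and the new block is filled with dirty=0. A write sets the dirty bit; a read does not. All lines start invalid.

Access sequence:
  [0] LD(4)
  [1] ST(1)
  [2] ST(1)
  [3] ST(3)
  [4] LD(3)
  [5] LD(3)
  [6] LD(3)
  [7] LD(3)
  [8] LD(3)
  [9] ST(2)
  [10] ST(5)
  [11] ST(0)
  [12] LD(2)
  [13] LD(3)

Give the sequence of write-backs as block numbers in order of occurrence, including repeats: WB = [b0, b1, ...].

WB = [2, 3, 5, 0]

0: R B4 -> L1 miss  d=-]
1: W B1 -> L1 miss  d=D]
2: W B1 -> L1 hit  d=D]
3: W B3 -> L0 miss  d=D]
4: R B3 -> L0 hit  d=D]
5: R B3 -> L0 hit  d=D]
6: R B3 -> L0 hit  d=D]
7: R B3 -> L0 hit  d=D]
8: R B3 -> L0 hit  d=D]
9: W B2 -> L2 miss  d=D]
10: W B5 -> L2 miss wb->B2  d=D]
11: W B0 -> L0 miss wb->B3  d=D]
12: R B2 -> L2 miss wb->B5  d=-]
13: R B3 -> L0 miss wb->B0  d=-]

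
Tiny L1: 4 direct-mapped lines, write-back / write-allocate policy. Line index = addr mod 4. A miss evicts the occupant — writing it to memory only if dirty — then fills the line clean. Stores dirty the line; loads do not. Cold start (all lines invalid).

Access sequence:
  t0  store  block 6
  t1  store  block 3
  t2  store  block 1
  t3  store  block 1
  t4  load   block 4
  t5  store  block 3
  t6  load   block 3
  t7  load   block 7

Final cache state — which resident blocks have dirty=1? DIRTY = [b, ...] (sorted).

DIRTY = [1, 6]

0: W B6 -> L2 miss  d=D]
1: W B3 -> L3 miss  d=D]
2: W B1 -> L1 miss  d=D]
3: W B1 -> L1 hit  d=D]
4: R B4 -> L0 miss  d=-]
5: W B3 -> L3 hit  d=D]
6: R B3 -> L3 hit  d=D]
7: R B7 -> L3 miss wb->B3  d=-]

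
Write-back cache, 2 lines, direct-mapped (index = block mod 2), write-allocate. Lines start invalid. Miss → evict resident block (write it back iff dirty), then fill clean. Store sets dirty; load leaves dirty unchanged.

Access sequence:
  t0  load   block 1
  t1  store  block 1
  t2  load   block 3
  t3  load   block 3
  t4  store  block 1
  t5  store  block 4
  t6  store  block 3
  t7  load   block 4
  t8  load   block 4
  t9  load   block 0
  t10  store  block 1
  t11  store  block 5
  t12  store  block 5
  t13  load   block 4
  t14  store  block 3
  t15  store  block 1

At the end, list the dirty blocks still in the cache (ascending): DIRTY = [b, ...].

0: R B1 → L1 miss [-]
1: W B1 → L1 hit [D]
2: R B3 → L1 miss wb→B1 [-]
3: R B3 → L1 hit [-]
4: W B1 → L1 miss [D]
5: W B4 → L0 miss [D]
6: W B3 → L1 miss wb→B1 [D]
7: R B4 → L0 hit [D]
8: R B4 → L0 hit [D]
9: R B0 → L0 miss wb→B4 [-]
10: W B1 → L1 miss wb→B3 [D]
11: W B5 → L1 miss wb→B1 [D]
12: W B5 → L1 hit [D]
13: R B4 → L0 miss [-]
14: W B3 → L1 miss wb→B5 [D]
15: W B1 → L1 miss wb→B3 [D]

DIRTY = [1]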